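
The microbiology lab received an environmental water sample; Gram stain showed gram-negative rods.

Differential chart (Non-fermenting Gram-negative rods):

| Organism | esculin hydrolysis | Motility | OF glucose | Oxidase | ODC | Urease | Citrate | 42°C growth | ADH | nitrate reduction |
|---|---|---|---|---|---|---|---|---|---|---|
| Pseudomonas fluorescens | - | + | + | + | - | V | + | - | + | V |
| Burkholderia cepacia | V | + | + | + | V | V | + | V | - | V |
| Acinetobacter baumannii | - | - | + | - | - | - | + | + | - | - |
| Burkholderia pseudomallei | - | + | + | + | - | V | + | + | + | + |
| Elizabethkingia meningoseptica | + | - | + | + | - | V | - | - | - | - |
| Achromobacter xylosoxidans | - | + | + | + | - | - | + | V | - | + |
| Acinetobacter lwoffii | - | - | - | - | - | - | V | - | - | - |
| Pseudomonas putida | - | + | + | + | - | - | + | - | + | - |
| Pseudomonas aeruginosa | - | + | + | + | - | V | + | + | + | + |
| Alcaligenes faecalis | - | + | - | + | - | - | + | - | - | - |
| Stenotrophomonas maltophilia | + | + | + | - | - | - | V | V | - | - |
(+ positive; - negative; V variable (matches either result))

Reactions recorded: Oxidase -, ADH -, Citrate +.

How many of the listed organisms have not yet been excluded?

3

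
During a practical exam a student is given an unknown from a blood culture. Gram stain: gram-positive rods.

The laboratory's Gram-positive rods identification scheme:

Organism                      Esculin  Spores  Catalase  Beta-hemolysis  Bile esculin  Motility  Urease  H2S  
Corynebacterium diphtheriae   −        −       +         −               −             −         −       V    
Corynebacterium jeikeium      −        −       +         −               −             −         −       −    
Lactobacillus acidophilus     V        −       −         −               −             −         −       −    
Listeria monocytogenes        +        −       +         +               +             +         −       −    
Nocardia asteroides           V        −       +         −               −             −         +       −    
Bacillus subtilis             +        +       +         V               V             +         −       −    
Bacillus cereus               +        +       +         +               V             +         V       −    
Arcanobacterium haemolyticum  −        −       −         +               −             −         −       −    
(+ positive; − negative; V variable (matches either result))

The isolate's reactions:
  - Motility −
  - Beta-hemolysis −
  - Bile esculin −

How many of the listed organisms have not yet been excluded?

4

Beta-hemolysis −: excludes Listeria monocytogenes, Bacillus cereus, Arcanobacterium haemolyticum — 5 left.
Motility −: excludes Bacillus subtilis — 4 left.
Bile esculin −: all 4 remaining candidates are consistent.
Still consistent: Corynebacterium diphtheriae, Corynebacterium jeikeium, Lactobacillus acidophilus, Nocardia asteroides.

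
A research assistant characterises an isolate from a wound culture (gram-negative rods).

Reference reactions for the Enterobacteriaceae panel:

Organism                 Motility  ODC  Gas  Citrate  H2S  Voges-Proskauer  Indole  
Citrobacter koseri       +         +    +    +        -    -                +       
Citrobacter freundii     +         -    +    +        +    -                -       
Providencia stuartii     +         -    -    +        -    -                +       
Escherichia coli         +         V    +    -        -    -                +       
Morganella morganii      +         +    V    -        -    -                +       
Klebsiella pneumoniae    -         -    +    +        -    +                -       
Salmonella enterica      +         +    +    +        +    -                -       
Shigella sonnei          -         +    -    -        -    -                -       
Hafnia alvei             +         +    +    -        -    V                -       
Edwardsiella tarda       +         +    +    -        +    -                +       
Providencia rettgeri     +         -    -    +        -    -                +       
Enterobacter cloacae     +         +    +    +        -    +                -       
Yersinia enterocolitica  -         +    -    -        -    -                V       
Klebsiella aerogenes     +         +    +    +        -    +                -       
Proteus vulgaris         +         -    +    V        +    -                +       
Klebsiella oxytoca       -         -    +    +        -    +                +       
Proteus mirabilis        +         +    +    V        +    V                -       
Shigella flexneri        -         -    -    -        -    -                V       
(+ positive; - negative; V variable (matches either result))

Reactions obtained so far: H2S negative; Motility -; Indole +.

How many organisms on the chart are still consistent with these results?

3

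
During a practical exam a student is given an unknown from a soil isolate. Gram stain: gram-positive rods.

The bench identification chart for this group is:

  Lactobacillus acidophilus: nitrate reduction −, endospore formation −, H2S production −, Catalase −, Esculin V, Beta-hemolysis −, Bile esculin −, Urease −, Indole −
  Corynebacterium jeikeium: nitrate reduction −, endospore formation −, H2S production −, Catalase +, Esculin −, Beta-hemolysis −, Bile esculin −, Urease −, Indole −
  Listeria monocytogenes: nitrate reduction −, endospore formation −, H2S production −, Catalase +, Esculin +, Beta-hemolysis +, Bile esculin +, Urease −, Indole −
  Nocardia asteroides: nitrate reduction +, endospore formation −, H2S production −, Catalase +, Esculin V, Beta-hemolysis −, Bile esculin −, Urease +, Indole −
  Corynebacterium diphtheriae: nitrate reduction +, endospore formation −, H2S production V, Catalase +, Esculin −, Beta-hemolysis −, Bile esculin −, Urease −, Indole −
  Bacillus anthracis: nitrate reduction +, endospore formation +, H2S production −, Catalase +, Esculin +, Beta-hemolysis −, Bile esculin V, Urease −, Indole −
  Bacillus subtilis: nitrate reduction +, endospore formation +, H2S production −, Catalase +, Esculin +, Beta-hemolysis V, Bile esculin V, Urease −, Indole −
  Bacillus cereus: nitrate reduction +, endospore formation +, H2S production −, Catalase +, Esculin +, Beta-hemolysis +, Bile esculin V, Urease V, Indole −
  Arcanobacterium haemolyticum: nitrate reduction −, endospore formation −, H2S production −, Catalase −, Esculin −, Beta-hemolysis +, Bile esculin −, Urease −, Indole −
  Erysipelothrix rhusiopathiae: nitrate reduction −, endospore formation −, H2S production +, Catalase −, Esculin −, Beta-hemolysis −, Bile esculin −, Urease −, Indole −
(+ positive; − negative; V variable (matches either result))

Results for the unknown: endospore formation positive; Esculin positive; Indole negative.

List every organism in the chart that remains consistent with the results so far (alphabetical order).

Indole −: all 10 remaining candidates are consistent.
Esculin +: excludes Corynebacterium jeikeium, Corynebacterium diphtheriae, Arcanobacterium haemolyticum, Erysipelothrix rhusiopathiae — 6 left.
endospore formation +: excludes Lactobacillus acidophilus, Listeria monocytogenes, Nocardia asteroides — 3 left.

Bacillus anthracis, Bacillus cereus, Bacillus subtilis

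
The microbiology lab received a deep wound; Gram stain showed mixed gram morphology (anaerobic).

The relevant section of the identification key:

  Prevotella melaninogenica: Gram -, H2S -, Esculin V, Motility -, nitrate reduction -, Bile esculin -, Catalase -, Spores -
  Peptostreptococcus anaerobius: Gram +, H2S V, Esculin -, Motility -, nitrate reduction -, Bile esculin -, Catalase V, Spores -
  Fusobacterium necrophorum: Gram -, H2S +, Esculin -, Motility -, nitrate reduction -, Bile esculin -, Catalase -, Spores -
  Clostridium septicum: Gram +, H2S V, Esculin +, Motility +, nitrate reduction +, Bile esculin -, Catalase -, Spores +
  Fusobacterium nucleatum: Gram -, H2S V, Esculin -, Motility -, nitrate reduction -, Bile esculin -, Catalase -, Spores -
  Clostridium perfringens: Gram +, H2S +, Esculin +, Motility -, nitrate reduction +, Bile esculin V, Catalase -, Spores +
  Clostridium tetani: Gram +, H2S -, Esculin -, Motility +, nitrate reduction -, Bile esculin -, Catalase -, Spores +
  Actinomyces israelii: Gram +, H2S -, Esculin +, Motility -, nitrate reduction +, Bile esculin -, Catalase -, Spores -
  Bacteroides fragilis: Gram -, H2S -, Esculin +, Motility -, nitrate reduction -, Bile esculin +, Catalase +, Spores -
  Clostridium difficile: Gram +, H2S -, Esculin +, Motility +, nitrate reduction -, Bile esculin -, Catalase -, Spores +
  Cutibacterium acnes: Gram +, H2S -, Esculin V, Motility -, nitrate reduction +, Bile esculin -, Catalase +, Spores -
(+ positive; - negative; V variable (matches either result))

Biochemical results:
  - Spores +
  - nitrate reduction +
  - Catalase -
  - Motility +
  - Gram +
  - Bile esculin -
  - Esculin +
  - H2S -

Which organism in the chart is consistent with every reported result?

Spores +: excludes 7 organisms — 4 left.
H2S -: excludes Clostridium perfringens — 3 left.
nitrate reduction +: excludes Clostridium tetani, Clostridium difficile — 1 left.
Motility +: the one remaining candidate is consistent.
Bile esculin -: the one remaining candidate is consistent.
Catalase -: the one remaining candidate is consistent.
Gram +: the one remaining candidate is consistent.
Esculin +: the one remaining candidate is consistent.

Clostridium septicum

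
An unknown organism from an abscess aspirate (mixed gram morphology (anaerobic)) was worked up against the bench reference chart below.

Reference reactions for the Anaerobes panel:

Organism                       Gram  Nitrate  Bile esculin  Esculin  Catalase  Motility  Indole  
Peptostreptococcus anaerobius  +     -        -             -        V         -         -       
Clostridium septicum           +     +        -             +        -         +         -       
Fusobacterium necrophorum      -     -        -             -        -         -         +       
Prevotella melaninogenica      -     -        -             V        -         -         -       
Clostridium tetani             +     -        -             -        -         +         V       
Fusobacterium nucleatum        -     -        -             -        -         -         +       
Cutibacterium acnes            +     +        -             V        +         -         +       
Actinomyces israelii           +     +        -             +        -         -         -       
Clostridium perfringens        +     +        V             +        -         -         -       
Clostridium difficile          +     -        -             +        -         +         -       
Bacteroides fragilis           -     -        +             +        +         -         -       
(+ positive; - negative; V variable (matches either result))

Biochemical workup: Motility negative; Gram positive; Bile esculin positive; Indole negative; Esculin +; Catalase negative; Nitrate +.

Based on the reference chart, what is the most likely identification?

Gram +: excludes Fusobacterium necrophorum, Prevotella melaninogenica, Fusobacterium nucleatum, Bacteroides fragilis — 7 left.
Nitrate +: excludes Peptostreptococcus anaerobius, Clostridium tetani, Clostridium difficile — 4 left.
Esculin +: all 4 remaining candidates are consistent.
Bile esculin +: excludes Clostridium septicum, Cutibacterium acnes, Actinomyces israelii — 1 left.
Indole -: the one remaining candidate is consistent.
Motility -: the one remaining candidate is consistent.
Catalase -: the one remaining candidate is consistent.

Clostridium perfringens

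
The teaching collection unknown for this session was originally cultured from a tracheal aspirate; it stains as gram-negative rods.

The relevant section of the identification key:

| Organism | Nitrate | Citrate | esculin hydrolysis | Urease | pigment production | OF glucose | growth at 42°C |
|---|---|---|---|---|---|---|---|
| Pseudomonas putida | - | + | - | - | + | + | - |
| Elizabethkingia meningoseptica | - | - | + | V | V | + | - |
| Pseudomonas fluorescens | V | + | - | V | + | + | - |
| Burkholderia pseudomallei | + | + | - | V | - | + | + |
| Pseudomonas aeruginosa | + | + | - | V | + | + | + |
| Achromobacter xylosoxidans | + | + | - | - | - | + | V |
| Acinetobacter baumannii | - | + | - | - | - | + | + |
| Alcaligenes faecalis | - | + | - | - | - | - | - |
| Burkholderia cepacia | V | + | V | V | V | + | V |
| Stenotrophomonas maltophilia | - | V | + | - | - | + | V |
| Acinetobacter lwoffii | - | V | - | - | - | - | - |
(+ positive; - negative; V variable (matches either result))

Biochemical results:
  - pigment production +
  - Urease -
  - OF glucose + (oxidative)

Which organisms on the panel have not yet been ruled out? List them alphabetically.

Burkholderia cepacia, Elizabethkingia meningoseptica, Pseudomonas aeruginosa, Pseudomonas fluorescens, Pseudomonas putida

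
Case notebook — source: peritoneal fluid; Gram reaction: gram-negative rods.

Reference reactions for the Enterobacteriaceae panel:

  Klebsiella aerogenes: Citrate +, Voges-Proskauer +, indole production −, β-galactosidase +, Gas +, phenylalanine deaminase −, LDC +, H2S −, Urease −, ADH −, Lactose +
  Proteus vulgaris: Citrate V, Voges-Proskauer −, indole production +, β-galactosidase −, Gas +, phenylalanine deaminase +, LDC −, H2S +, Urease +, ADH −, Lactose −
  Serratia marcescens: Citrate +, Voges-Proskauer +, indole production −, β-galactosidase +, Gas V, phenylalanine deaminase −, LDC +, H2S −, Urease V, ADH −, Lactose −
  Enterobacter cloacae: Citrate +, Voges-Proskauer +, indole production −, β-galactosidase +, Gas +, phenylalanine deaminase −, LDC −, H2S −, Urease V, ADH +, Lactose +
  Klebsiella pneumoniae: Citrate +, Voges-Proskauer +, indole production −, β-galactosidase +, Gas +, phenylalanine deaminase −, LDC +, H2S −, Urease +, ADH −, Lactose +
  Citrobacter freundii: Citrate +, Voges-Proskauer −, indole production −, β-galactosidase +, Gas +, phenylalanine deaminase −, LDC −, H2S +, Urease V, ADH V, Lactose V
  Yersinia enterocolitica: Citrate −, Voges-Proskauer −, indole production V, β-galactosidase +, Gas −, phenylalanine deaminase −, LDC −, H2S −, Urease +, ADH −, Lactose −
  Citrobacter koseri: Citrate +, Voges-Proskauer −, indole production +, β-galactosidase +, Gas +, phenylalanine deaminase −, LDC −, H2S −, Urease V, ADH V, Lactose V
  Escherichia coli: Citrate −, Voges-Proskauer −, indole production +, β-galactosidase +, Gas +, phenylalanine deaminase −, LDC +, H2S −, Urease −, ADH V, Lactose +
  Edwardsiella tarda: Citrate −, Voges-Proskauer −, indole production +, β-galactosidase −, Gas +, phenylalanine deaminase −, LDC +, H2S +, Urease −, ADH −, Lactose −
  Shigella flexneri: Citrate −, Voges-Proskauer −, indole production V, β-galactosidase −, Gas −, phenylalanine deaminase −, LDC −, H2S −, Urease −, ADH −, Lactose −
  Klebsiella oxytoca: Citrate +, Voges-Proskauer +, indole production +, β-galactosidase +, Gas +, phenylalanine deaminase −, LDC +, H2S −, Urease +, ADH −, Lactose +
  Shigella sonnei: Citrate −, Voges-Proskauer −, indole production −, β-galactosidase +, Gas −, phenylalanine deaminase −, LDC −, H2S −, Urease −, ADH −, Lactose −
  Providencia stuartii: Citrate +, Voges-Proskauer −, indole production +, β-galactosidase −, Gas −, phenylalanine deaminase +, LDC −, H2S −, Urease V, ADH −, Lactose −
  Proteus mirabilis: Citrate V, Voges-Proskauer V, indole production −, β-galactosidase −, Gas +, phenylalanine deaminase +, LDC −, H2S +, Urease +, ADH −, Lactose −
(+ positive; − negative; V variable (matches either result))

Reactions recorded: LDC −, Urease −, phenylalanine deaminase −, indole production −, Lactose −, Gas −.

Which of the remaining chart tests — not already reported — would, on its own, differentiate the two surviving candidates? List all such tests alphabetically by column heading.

Lactose −: excludes 5 organisms — 10 left.
LDC −: excludes Serratia marcescens, Edwardsiella tarda — 8 left.
phenylalanine deaminase −: excludes Proteus vulgaris, Providencia stuartii, Proteus mirabilis — 5 left.
indole production −: excludes Citrobacter koseri — 4 left.
Urease −: excludes Yersinia enterocolitica — 3 left.
Gas −: excludes Citrobacter freundii — 2 left.
Two candidates remain: Shigella flexneri and Shigella sonnei.
  Citrate: − vs − — same for both, does not separate.
  Voges-Proskauer: − vs − — same for both, does not separate.
  β-galactosidase: Shigella flexneri −, Shigella sonnei + — discriminates.
  H2S: − vs − — same for both, does not separate.
  ADH: − vs − — same for both, does not separate.

β-galactosidase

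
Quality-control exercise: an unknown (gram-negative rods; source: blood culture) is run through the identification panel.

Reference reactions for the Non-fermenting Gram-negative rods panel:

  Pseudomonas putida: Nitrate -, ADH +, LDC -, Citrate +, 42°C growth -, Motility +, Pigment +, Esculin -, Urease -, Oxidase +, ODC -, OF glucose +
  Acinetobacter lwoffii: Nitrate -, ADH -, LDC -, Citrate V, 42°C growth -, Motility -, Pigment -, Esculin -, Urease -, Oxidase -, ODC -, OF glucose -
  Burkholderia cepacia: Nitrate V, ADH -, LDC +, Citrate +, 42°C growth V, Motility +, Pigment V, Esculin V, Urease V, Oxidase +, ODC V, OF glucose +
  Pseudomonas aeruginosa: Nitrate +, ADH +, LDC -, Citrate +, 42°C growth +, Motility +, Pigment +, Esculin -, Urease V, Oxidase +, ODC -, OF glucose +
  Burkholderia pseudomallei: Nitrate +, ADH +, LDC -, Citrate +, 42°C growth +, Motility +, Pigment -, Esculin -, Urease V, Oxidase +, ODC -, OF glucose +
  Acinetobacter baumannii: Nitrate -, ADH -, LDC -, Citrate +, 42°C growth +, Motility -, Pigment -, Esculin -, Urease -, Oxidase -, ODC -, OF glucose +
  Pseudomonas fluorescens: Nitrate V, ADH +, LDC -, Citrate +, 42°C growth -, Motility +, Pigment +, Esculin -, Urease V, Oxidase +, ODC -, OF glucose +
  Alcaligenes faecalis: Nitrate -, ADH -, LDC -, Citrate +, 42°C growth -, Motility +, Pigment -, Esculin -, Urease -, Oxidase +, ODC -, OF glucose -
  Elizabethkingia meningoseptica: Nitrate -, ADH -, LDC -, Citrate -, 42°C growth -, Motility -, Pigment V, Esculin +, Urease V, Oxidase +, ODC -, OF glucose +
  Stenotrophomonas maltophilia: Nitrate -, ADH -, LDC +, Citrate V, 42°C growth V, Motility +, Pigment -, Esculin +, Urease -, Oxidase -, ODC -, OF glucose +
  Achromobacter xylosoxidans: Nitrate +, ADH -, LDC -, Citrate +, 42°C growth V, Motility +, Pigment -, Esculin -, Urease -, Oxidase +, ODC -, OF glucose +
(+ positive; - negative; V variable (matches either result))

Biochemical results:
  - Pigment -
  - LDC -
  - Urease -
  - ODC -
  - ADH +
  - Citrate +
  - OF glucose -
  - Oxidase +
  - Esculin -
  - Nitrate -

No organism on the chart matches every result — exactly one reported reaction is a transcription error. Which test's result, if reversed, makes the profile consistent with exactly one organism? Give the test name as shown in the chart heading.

As reported, no row in the chart matches all 10 reactions.
Reversing Oxidase → still no organism matches.
Reversing ODC → still no organism matches.
Reversing Citrate → still no organism matches.
Reversing Pigment → still no organism matches.
Reversing Esculin → still no organism matches.
Reversing OF glucose → still no organism matches.
Reversing Nitrate → still no organism matches.
Reversing LDC → still no organism matches.
Reversing ADH (to -) → unique match: Alcaligenes faecalis.
Reversing Urease → still no organism matches.

ADH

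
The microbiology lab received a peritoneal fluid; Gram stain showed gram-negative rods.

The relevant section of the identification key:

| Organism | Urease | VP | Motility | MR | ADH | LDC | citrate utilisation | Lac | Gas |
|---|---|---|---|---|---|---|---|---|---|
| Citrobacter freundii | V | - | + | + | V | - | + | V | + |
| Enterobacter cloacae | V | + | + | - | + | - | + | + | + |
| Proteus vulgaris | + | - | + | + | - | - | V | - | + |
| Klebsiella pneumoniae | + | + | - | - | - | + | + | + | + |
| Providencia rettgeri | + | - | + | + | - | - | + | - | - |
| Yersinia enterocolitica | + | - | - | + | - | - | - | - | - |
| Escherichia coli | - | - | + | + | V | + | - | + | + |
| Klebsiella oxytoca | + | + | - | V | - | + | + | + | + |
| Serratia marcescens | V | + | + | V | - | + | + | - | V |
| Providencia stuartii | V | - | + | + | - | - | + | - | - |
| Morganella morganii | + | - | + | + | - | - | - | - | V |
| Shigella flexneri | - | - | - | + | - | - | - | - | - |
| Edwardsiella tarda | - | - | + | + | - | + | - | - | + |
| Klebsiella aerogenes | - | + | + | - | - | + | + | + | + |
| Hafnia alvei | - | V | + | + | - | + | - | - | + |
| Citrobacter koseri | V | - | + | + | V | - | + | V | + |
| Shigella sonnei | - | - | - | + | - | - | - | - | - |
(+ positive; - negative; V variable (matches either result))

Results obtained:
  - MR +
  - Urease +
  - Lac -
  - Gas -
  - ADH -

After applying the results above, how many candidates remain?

5

MR +: excludes Enterobacter cloacae, Klebsiella pneumoniae, Klebsiella aerogenes — 14 left.
ADH -: all 14 remaining candidates are consistent.
Urease +: excludes 5 organisms — 9 left.
Lac -: excludes Klebsiella oxytoca — 8 left.
Gas -: excludes Citrobacter freundii, Proteus vulgaris, Citrobacter koseri — 5 left.
Still consistent: Morganella morganii, Providencia rettgeri, Providencia stuartii, Serratia marcescens, Yersinia enterocolitica.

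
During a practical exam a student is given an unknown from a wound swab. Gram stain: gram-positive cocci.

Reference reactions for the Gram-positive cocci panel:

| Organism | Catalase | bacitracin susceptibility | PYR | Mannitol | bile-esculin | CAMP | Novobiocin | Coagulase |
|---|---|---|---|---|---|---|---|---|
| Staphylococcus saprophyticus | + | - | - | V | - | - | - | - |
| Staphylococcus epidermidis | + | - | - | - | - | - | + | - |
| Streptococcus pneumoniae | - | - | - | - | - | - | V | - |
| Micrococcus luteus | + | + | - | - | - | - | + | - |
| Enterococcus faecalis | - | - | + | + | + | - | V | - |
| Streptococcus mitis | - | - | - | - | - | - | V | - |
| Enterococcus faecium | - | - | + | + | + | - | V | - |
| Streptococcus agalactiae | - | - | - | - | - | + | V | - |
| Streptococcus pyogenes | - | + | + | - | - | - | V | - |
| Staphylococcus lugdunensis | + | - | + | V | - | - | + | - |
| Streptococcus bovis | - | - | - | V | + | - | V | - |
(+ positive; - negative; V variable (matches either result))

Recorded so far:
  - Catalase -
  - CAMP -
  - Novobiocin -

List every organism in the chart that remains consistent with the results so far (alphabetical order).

Enterococcus faecalis, Enterococcus faecium, Streptococcus bovis, Streptococcus mitis, Streptococcus pneumoniae, Streptococcus pyogenes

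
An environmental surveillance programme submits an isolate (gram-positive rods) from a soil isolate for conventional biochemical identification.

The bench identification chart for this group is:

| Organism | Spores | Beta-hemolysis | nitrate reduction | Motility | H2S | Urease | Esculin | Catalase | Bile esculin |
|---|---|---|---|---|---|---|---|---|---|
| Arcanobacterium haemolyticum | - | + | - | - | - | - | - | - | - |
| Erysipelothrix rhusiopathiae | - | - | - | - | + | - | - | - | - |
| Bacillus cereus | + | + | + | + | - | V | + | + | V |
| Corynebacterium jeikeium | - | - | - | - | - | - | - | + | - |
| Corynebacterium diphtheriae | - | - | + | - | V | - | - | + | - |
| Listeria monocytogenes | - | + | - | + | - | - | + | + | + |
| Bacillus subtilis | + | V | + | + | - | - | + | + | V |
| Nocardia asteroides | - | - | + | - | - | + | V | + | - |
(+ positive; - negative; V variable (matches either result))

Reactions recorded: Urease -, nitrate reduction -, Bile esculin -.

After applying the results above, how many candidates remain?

nitrate reduction -: excludes Bacillus cereus, Corynebacterium diphtheriae, Bacillus subtilis, Nocardia asteroides — 4 left.
Bile esculin -: excludes Listeria monocytogenes — 3 left.
Urease -: all 3 remaining candidates are consistent.
Still consistent: Arcanobacterium haemolyticum, Corynebacterium jeikeium, Erysipelothrix rhusiopathiae.

3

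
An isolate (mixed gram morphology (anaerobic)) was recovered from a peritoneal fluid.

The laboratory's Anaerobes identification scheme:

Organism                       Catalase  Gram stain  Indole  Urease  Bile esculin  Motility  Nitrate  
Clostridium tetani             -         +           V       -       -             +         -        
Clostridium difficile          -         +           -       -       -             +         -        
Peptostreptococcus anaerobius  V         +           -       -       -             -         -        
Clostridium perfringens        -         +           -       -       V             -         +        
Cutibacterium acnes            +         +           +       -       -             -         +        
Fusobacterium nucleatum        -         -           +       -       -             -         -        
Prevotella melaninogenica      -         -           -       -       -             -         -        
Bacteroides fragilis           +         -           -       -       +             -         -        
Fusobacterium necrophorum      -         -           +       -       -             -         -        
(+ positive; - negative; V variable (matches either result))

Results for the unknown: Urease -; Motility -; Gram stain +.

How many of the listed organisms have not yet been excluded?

3

Gram stain +: excludes Fusobacterium nucleatum, Prevotella melaninogenica, Bacteroides fragilis, Fusobacterium necrophorum — 5 left.
Motility -: excludes Clostridium tetani, Clostridium difficile — 3 left.
Urease -: all 3 remaining candidates are consistent.
Still consistent: Clostridium perfringens, Cutibacterium acnes, Peptostreptococcus anaerobius.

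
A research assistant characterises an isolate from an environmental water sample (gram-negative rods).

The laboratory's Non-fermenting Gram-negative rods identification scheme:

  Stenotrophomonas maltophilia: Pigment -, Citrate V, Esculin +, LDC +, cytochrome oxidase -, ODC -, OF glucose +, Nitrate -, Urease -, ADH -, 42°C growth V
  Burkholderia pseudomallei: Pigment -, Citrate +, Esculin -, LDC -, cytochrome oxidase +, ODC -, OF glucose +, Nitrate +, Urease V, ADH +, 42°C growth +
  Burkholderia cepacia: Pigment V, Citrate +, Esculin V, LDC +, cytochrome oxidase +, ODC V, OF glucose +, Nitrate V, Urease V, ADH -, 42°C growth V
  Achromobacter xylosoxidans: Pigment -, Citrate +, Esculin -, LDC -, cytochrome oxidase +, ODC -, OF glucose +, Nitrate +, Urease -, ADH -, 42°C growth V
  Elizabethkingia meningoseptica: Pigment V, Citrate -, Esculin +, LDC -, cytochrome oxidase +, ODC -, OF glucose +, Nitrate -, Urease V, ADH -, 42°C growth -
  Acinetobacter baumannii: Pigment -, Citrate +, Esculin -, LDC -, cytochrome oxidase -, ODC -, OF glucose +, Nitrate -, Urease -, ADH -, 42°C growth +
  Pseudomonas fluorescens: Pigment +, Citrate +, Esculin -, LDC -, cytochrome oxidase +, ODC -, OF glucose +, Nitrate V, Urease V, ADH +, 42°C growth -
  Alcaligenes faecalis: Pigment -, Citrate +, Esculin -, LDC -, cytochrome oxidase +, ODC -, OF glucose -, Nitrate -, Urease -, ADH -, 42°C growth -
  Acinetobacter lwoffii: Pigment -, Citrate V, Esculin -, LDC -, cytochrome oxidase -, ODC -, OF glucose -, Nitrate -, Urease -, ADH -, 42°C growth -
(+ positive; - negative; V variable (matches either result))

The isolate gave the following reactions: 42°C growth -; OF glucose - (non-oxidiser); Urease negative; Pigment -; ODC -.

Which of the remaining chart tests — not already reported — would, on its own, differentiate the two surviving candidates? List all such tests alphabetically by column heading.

cytochrome oxidase

ODC -: all 9 remaining candidates are consistent.
Pigment -: excludes Pseudomonas fluorescens — 8 left.
42°C growth -: excludes Burkholderia pseudomallei, Acinetobacter baumannii — 6 left.
Urease -: all 6 remaining candidates are consistent.
OF glucose -: excludes Stenotrophomonas maltophilia, Burkholderia cepacia, Achromobacter xylosoxidans, Elizabethkingia meningoseptica — 2 left.
Two candidates remain: Acinetobacter lwoffii and Alcaligenes faecalis.
  Citrate: V vs + — variable for at least one, does not separate.
  Esculin: - vs - — same for both, does not separate.
  LDC: - vs - — same for both, does not separate.
  cytochrome oxidase: Acinetobacter lwoffii -, Alcaligenes faecalis + — discriminates.
  Nitrate: - vs - — same for both, does not separate.
  ADH: - vs - — same for both, does not separate.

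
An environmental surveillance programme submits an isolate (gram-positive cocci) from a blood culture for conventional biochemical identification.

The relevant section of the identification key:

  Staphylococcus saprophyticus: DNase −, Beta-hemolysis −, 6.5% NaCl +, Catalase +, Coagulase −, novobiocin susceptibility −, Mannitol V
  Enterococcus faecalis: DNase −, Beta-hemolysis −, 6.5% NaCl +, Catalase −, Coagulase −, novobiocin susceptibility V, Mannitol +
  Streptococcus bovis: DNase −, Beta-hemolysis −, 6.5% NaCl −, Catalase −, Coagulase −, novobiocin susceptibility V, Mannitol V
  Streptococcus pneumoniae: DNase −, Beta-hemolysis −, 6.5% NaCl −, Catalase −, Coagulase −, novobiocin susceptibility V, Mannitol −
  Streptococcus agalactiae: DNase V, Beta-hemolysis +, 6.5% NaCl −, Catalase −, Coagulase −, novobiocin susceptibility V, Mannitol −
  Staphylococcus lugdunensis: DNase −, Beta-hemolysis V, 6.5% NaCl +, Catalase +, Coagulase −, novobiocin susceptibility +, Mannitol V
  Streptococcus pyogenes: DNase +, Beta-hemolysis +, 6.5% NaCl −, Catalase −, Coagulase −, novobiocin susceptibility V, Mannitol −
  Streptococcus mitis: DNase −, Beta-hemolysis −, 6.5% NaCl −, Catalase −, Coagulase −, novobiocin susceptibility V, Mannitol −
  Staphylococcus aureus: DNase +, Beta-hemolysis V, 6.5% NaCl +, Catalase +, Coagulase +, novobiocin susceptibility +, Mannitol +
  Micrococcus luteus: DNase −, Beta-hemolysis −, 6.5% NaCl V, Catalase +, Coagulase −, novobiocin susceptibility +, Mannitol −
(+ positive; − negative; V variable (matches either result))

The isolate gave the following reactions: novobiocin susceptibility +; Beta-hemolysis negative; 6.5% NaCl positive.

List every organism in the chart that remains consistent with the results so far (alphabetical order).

Enterococcus faecalis, Micrococcus luteus, Staphylococcus aureus, Staphylococcus lugdunensis

Beta-hemolysis −: excludes Streptococcus agalactiae, Streptococcus pyogenes — 8 left.
6.5% NaCl +: excludes Streptococcus bovis, Streptococcus pneumoniae, Streptococcus mitis — 5 left.
novobiocin susceptibility +: excludes Staphylococcus saprophyticus — 4 left.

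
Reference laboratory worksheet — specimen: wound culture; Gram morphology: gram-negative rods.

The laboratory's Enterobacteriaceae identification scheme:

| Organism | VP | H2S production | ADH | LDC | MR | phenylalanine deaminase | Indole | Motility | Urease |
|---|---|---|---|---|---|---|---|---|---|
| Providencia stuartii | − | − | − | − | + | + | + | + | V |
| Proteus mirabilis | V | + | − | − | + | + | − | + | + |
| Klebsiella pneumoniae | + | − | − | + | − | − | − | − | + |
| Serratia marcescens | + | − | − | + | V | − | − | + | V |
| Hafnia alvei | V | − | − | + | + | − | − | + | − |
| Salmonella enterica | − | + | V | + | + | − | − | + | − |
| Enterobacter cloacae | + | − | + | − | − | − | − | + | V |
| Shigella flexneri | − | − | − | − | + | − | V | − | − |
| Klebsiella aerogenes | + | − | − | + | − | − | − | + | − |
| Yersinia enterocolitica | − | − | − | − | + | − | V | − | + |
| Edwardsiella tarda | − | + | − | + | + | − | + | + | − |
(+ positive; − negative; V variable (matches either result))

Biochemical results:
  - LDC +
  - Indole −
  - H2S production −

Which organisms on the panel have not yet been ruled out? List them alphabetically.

Hafnia alvei, Klebsiella aerogenes, Klebsiella pneumoniae, Serratia marcescens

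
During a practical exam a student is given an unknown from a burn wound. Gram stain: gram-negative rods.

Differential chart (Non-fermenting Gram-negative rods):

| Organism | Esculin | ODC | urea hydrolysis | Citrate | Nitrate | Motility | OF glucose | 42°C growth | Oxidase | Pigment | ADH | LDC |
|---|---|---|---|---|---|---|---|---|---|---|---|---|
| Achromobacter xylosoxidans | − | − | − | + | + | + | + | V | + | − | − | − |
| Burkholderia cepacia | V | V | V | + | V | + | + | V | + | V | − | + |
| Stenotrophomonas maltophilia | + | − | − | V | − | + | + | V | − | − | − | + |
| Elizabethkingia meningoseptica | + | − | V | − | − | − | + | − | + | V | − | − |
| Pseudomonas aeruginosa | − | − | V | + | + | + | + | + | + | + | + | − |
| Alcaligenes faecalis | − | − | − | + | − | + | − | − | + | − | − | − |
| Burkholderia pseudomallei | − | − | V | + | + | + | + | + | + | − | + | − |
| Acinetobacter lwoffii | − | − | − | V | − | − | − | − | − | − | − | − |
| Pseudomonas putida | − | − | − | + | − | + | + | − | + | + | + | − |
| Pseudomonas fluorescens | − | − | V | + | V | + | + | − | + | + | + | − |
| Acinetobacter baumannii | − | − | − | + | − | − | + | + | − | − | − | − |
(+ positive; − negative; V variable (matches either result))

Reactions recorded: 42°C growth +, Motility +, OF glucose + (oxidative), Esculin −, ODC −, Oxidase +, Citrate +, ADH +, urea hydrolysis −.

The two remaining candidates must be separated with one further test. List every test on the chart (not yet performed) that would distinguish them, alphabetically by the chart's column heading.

Pigment

Motility +: excludes Elizabethkingia meningoseptica, Acinetobacter lwoffii, Acinetobacter baumannii — 8 left.
ODC −: all 8 remaining candidates are consistent.
ADH +: excludes Achromobacter xylosoxidans, Burkholderia cepacia, Stenotrophomonas maltophilia, Alcaligenes faecalis — 4 left.
Esculin −: all 4 remaining candidates are consistent.
urea hydrolysis −: all 4 remaining candidates are consistent.
Citrate +: all 4 remaining candidates are consistent.
OF glucose +: all 4 remaining candidates are consistent.
Oxidase +: all 4 remaining candidates are consistent.
42°C growth +: excludes Pseudomonas putida, Pseudomonas fluorescens — 2 left.
Two candidates remain: Burkholderia pseudomallei and Pseudomonas aeruginosa.
  Nitrate: + vs + — same for both, does not separate.
  Pigment: Burkholderia pseudomallei −, Pseudomonas aeruginosa + — discriminates.
  LDC: − vs − — same for both, does not separate.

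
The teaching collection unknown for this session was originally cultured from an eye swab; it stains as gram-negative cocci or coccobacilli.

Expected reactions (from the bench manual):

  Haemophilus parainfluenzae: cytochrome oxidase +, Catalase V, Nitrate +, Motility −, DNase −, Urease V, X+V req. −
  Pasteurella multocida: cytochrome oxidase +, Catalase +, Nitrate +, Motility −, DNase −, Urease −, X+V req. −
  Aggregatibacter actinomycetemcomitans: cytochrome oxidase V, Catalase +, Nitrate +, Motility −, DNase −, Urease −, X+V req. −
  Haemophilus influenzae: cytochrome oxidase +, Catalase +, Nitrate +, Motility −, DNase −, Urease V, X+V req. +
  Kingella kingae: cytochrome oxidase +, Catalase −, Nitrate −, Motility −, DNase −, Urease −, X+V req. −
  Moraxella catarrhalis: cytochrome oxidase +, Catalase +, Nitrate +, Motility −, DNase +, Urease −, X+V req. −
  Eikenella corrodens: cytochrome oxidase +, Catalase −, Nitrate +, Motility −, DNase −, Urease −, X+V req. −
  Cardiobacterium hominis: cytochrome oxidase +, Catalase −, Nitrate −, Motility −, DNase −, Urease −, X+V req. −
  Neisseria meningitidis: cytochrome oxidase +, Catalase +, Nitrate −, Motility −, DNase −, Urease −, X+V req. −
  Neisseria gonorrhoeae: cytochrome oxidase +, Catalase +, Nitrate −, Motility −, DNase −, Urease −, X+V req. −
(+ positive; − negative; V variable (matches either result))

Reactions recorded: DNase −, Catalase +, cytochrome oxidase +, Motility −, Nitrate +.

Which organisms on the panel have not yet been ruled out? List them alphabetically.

Aggregatibacter actinomycetemcomitans, Haemophilus influenzae, Haemophilus parainfluenzae, Pasteurella multocida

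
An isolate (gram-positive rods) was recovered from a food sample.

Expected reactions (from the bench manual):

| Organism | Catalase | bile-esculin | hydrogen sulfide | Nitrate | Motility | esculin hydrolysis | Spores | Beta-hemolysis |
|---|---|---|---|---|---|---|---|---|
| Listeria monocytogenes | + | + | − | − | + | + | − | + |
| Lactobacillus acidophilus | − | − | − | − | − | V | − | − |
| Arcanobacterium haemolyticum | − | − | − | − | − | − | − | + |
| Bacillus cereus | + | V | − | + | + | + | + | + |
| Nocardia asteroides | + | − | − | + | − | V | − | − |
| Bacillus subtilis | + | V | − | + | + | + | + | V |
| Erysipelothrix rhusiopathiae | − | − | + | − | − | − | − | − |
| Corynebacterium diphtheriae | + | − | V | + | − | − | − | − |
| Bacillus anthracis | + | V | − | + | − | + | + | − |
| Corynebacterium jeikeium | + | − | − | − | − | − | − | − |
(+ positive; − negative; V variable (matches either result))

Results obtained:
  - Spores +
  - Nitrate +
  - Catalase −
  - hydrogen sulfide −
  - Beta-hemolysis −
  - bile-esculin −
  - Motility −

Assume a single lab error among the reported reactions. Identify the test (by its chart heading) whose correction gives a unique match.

As reported, no row in the chart matches all 7 reactions.
Reversing hydrogen sulfide → still no organism matches.
Reversing Beta-hemolysis → still no organism matches.
Reversing Motility → still no organism matches.
Reversing bile-esculin → still no organism matches.
Reversing Catalase (to +) → unique match: Bacillus anthracis.
Reversing Spores → still no organism matches.
Reversing Nitrate → still no organism matches.

Catalase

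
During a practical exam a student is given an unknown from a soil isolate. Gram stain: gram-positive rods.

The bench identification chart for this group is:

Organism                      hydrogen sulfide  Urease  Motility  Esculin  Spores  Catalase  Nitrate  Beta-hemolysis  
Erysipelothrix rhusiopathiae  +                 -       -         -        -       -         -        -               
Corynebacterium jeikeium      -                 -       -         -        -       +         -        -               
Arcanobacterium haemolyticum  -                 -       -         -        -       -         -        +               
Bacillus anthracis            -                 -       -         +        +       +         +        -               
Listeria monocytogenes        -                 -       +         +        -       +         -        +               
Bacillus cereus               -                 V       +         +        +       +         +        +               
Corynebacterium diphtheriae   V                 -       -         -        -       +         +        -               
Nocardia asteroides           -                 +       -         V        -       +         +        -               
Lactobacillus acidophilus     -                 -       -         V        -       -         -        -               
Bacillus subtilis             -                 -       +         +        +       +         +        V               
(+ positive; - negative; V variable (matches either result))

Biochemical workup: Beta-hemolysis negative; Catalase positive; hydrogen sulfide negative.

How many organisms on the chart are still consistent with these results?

Beta-hemolysis -: excludes Arcanobacterium haemolyticum, Listeria monocytogenes, Bacillus cereus — 7 left.
Catalase +: excludes Erysipelothrix rhusiopathiae, Lactobacillus acidophilus — 5 left.
hydrogen sulfide -: all 5 remaining candidates are consistent.
Still consistent: Bacillus anthracis, Bacillus subtilis, Corynebacterium diphtheriae, Corynebacterium jeikeium, Nocardia asteroides.

5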